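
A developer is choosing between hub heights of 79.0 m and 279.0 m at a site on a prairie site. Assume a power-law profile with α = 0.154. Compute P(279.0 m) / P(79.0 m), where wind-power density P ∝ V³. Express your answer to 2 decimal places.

1.79

Speed ratio: V_B/V_A = (z_B/z_A)^α = (279.0/79.0)^0.154 = (3.5316)^0.154 = 1.21447
Power-density ratio: P_B/P_A = (V_B/V_A)³ = (1.21447)³ = 1.79129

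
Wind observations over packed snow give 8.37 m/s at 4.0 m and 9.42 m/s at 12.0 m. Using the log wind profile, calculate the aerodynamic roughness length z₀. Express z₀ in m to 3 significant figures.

z₀ ≈ 0.000629 m

Log law: V(z) ∝ ln(z/z₀). With r = V₁/V₂ = 8.37/9.42 = 0.88854,
r · ln(z₂/z₀) = ln(z₁/z₀) ⇒ ln z₀ = (ln z₁ − r·ln z₂)/(1 − r)
ln z₀ = (1.38629 − 0.88854×2.48491) / 0.11146 = -7.3712
z₀ = exp(-7.3712) = 0.0006291 m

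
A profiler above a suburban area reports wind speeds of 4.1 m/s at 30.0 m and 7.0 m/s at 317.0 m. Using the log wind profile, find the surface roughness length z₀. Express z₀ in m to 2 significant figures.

z₀ ≈ 1.1 m

Log law: V(z) ∝ ln(z/z₀). With r = V₁/V₂ = 4.1/7.0 = 0.58571,
r · ln(z₂/z₀) = ln(z₁/z₀) ⇒ ln z₀ = (ln z₁ − r·ln z₂)/(1 − r)
ln z₀ = (3.40120 − 0.58571×5.75890) / 0.41429 = 0.0679
z₀ = exp(0.0679) = 1.070 m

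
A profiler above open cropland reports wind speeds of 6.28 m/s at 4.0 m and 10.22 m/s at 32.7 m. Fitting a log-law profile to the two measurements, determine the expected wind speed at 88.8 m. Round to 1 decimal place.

12.1 m/s

Log law: V ∝ ln(z/z₀). From the pair, with r = V₁/V₂ = 0.61448,
ln z₀ = (ln z₁ − r·ln z₂)/(1 − r) = (1.3863 − 0.61448×3.4874)/0.38552 = -1.9626 → z₀ = 0.1405 m
V₃ = V₁ · ln(z₃/z₀)/ln(z₁/z₀) = 6.28 × 6.4490/3.3489 = 12.0934 m/s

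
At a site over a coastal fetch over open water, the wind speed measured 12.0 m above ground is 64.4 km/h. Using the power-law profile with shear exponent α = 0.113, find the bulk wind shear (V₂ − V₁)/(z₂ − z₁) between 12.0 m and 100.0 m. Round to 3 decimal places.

0.198 km/h/m

Power law: V₂ = V₁ · (z₂/z₁)^α = 64.4 × (8.3333)^0.113 = 81.8349 km/h
ΔV/Δz = (81.8349 − 64.4)/(100.0 − 12.0) = 17.4349/88.0000 = 0.19812 km/h/m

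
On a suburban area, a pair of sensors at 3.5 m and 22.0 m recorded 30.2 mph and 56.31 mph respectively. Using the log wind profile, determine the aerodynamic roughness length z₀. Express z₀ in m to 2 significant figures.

Log law: V(z) ∝ ln(z/z₀). With r = V₁/V₂ = 30.2/56.31 = 0.53632,
r · ln(z₂/z₀) = ln(z₁/z₀) ⇒ ln z₀ = (ln z₁ − r·ln z₂)/(1 − r)
ln z₀ = (1.25276 − 0.53632×3.09104) / 0.46368 = -0.8735
z₀ = exp(-0.8735) = 0.4175 m

z₀ ≈ 0.42 m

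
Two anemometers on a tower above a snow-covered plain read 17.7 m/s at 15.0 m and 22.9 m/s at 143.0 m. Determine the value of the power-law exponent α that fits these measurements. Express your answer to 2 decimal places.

Power law: V₂/V₁ = (z₂/z₁)^α ⇒ α = ln(V₂/V₁) / ln(z₂/z₁)
α = ln(22.9/17.7) / ln(143.0/15.0) = ln(1.2938) / ln(9.5333)
  = 0.25757 / 2.25479 = 0.11423

α ≈ 0.11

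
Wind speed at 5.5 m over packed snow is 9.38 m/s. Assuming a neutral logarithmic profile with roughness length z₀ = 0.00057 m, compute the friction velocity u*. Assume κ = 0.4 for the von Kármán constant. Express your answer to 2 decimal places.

u* ≈ 0.41 m/s

Log law: V(z) = (u*/κ) · ln(z/z₀) ⇒ u* = κ · V / ln(z/z₀)
u* = 0.4 × 9.38 / ln(5.5/0.00057) = 0.4 × 9.38 / 9.1746
   = 3.7520 / 9.1746 = 0.4090 m/s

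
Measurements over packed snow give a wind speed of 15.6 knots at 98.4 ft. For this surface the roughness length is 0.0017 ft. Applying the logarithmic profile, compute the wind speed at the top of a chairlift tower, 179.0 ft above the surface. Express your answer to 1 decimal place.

Log law: V(z) ∝ ln(z/z₀), so V₂/V₁ = ln(z₂/z₀) / ln(z₁/z₀).
ln(179.0/0.0017) = 11.5645, ln(98.4/0.0017) = 10.9662
V₂ = 15.6 × 11.5645/10.9662 = 15.6 × 1.0546 = 16.4512 knots

16.5 knots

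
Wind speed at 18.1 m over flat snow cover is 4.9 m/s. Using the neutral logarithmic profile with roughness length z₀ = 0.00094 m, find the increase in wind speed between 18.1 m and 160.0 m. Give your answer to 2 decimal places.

Log law: V₂ = V₁ · ln(z₂/z₀)/ln(z₁/z₀) = 4.9 × 12.0448/9.8655 = 5.9824 m/s
ΔV = 5.9824 − 4.9 = 1.0824 m/s

1.08 m/s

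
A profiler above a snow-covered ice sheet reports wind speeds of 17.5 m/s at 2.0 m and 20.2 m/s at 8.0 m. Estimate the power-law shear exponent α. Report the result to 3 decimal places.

α ≈ 0.104

Power law: V₂/V₁ = (z₂/z₁)^α ⇒ α = ln(V₂/V₁) / ln(z₂/z₁)
α = ln(20.2/17.5) / ln(8.0/2.0) = ln(1.1543) / ln(4.0000)
  = 0.14348 / 1.38629 = 0.10350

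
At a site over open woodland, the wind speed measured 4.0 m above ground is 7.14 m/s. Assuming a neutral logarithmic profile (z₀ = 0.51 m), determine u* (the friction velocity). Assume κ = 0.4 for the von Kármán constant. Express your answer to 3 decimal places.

u* ≈ 1.387 m/s

Log law: V(z) = (u*/κ) · ln(z/z₀) ⇒ u* = κ · V / ln(z/z₀)
u* = 0.4 × 7.14 / ln(4.0/0.51) = 0.4 × 7.14 / 2.0596
   = 2.8560 / 2.0596 = 1.3867 m/s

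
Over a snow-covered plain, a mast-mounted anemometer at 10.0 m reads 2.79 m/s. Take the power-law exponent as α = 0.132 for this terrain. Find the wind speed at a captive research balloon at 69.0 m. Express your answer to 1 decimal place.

Power-law profile: V₂ = V₁ · (z₂/z₁)^α
V₂ = 2.79 × (69.0/10.0)^0.132 = 2.79 × (6.9000)^0.132
    = 2.79 × 1.2904 = 3.6002 m/s

3.6 m/s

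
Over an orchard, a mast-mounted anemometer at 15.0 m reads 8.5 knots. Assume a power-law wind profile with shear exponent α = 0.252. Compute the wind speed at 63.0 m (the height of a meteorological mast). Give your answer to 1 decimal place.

12.2 knots

Power-law profile: V₂ = V₁ · (z₂/z₁)^α
V₂ = 8.5 × (63.0/15.0)^0.252 = 8.5 × (4.2000)^0.252
    = 8.5 × 1.4357 = 12.2033 knots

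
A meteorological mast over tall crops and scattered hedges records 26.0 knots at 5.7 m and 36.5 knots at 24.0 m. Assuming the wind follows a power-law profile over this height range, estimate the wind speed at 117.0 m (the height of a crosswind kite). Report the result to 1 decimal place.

53.0 knots

First find α: α = ln(V₂/V₁)/ln(z₂/z₁) = ln(36.5/26.0)/ln(24.0/5.7) = 0.33922/1.43759 = 0.2360
Extrapolate from 24.0 m to 117.0 m: V₃ = 36.5 × (117.0/24.0)^0.2360 = 36.5 × 1.4532 = 53.0431 knots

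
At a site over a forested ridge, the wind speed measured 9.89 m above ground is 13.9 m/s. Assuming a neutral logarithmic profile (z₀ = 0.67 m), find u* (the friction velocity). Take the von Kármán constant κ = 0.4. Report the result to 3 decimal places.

u* ≈ 2.065 m/s

Log law: V(z) = (u*/κ) · ln(z/z₀) ⇒ u* = κ · V / ln(z/z₀)
u* = 0.4 × 13.9 / ln(9.89/0.67) = 0.4 × 13.9 / 2.6920
   = 5.5600 / 2.6920 = 2.0654 m/s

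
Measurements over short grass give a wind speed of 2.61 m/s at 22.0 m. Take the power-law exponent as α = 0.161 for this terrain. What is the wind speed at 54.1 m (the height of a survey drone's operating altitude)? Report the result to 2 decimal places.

3.02 m/s

Power-law profile: V₂ = V₁ · (z₂/z₁)^α
V₂ = 2.61 × (54.1/22.0)^0.161 = 2.61 × (2.4591)^0.161
    = 2.61 × 1.1559 = 3.0169 m/s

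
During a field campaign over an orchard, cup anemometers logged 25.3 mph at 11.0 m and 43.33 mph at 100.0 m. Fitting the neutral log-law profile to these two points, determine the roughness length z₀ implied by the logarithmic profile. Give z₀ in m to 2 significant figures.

z₀ ≈ 0.50 m

Log law: V(z) ∝ ln(z/z₀). With r = V₁/V₂ = 25.3/43.33 = 0.58389,
r · ln(z₂/z₀) = ln(z₁/z₀) ⇒ ln z₀ = (ln z₁ − r·ln z₂)/(1 − r)
ln z₀ = (2.39790 − 0.58389×4.60517) / 0.41611 = -0.6994
z₀ = exp(-0.6994) = 0.4969 m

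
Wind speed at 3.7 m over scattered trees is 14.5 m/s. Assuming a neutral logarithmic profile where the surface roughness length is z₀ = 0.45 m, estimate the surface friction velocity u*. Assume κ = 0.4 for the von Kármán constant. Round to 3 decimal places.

u* ≈ 2.753 m/s

Log law: V(z) = (u*/κ) · ln(z/z₀) ⇒ u* = κ · V / ln(z/z₀)
u* = 0.4 × 14.5 / ln(3.7/0.45) = 0.4 × 14.5 / 2.1068
   = 5.8000 / 2.1068 = 2.7529 m/s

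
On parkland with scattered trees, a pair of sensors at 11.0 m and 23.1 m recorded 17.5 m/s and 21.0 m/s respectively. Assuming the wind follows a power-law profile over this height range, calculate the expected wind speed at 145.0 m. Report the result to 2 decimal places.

First find α: α = ln(V₂/V₁)/ln(z₂/z₁) = ln(21.0/17.5)/ln(23.1/11.0) = 0.18232/0.74194 = 0.2457
Extrapolate from 23.1 m to 145.0 m: V₃ = 21.0 × (145.0/23.1)^0.2457 = 21.0 × 1.5705 = 32.9805 m/s

32.98 m/s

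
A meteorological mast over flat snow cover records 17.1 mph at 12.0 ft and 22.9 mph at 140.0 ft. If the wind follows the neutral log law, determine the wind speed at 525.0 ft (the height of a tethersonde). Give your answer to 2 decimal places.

26.02 mph

Log law: V ∝ ln(z/z₀). From the pair, with r = V₁/V₂ = 0.74672,
ln z₀ = (ln z₁ − r·ln z₂)/(1 − r) = (2.4849 − 0.74672×4.9416)/0.25328 = -4.7582 → z₀ = 0.008581 ft
V₃ = V₁ · ln(z₃/z₀)/ln(z₁/z₀) = 17.1 × 11.0216/7.2431 = 26.0205 mph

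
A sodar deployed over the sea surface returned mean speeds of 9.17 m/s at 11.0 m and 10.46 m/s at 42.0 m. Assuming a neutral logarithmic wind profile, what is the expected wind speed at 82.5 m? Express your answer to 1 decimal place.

Log law: V ∝ ln(z/z₀). From the pair, with r = V₁/V₂ = 0.87667,
ln z₀ = (ln z₁ − r·ln z₂)/(1 − r) = (2.3979 − 0.87667×3.7377)/0.12333 = -7.1259 → z₀ = 0.0008040 m
V₃ = V₁ · ln(z₃/z₀)/ln(z₁/z₀) = 9.17 × 11.5387/9.5238 = 11.1100 m/s

11.1 m/s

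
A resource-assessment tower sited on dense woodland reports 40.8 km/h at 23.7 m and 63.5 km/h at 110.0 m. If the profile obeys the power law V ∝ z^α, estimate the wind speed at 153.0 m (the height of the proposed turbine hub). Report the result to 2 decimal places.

69.83 km/h

First find α: α = ln(V₂/V₁)/ln(z₂/z₁) = ln(63.5/40.8)/ln(110.0/23.7) = 0.44236/1.53501 = 0.2882
Extrapolate from 110.0 m to 153.0 m: V₃ = 63.5 × (153.0/110.0)^0.2882 = 63.5 × 1.0998 = 69.8344 km/h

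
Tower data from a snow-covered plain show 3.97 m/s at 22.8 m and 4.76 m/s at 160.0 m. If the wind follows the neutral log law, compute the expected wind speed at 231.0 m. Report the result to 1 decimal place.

Log law: V ∝ ln(z/z₀). From the pair, with r = V₁/V₂ = 0.83403,
ln z₀ = (ln z₁ − r·ln z₂)/(1 − r) = (3.1268 − 0.83403×5.0752)/0.16597 = -6.6646 → z₀ = 0.001275 m
V₃ = V₁ · ln(z₃/z₀)/ln(z₁/z₀) = 3.97 × 12.1071/9.7914 = 4.9089 m/s

4.9 m/s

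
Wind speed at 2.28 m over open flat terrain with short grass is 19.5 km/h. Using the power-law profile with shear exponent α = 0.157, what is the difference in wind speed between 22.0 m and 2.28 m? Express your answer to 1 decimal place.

8.3 km/h

Power law: V₂ = V₁ · (z₂/z₁)^α = 19.5 × (9.6491)^0.157 = 27.8355 km/h
ΔV = 27.8355 − 19.5 = 8.3355 km/h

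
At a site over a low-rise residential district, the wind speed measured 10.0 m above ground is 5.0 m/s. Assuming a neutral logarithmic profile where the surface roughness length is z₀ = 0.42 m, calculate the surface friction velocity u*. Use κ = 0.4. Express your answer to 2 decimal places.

Log law: V(z) = (u*/κ) · ln(z/z₀) ⇒ u* = κ · V / ln(z/z₀)
u* = 0.4 × 5.0 / ln(10.0/0.42) = 0.4 × 5.0 / 3.1701
   = 2.0000 / 3.1701 = 0.6309 m/s

u* ≈ 0.63 m/s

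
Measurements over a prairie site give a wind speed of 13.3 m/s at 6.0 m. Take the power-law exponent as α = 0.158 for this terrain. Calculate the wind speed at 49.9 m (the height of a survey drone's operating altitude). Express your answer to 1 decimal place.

Power-law profile: V₂ = V₁ · (z₂/z₁)^α
V₂ = 13.3 × (49.9/6.0)^0.158 = 13.3 × (8.3167)^0.158
    = 13.3 × 1.3975 = 18.5868 m/s

18.6 m/s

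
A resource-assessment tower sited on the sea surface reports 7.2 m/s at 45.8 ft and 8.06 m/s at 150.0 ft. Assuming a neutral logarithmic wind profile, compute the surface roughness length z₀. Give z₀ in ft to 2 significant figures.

z₀ ≈ 0.0022 ft

Log law: V(z) ∝ ln(z/z₀). With r = V₁/V₂ = 7.2/8.06 = 0.89330,
r · ln(z₂/z₀) = ln(z₁/z₀) ⇒ ln z₀ = (ln z₁ − r·ln z₂)/(1 − r)
ln z₀ = (3.82428 − 0.89330×5.01064) / 0.10670 = -6.1080
z₀ = exp(-6.1080) = 0.002225 ft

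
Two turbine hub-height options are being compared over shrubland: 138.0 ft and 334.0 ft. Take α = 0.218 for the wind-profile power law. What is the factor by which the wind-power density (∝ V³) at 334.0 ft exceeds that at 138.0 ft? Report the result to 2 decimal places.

Speed ratio: V_B/V_A = (z_B/z_A)^α = (334.0/138.0)^0.218 = (2.4203)^0.218 = 1.21250
Power-density ratio: P_B/P_A = (V_B/V_A)³ = (1.21250)³ = 1.78258

1.78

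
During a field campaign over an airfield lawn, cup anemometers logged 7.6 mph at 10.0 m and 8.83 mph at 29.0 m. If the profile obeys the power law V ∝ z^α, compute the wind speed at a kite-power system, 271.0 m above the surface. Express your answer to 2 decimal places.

12.10 mph

First find α: α = ln(V₂/V₁)/ln(z₂/z₁) = ln(8.83/7.6)/ln(29.0/10.0) = 0.15001/1.06471 = 0.1409
Extrapolate from 29.0 m to 271.0 m: V₃ = 8.83 × (271.0/29.0)^0.1409 = 8.83 × 1.3701 = 12.0977 mph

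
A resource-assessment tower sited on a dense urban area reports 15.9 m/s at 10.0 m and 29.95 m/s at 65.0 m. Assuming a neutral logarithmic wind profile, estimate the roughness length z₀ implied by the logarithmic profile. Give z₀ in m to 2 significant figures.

Log law: V(z) ∝ ln(z/z₀). With r = V₁/V₂ = 15.9/29.95 = 0.53088,
r · ln(z₂/z₀) = ln(z₁/z₀) ⇒ ln z₀ = (ln z₁ − r·ln z₂)/(1 − r)
ln z₀ = (2.30259 − 0.53088×4.17439) / 0.46912 = 0.1843
z₀ = exp(0.1843) = 1.202 m

z₀ ≈ 1.2 m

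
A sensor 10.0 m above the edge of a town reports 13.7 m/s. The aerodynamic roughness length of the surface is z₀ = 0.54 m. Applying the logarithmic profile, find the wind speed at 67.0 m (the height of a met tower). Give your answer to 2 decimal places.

22.63 m/s

Log law: V(z) ∝ ln(z/z₀), so V₂/V₁ = ln(z₂/z₀) / ln(z₁/z₀).
ln(67.0/0.54) = 4.8209, ln(10.0/0.54) = 2.9188
V₂ = 13.7 × 4.8209/2.9188 = 13.7 × 1.6517 = 22.6280 m/s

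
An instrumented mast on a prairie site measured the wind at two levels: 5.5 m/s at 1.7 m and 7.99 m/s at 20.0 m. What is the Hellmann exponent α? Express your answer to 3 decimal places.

Power law: V₂/V₁ = (z₂/z₁)^α ⇒ α = ln(V₂/V₁) / ln(z₂/z₁)
α = ln(7.99/5.5) / ln(20.0/1.7) = ln(1.4527) / ln(11.7647)
  = 0.37344 / 2.46510 = 0.15149

α ≈ 0.151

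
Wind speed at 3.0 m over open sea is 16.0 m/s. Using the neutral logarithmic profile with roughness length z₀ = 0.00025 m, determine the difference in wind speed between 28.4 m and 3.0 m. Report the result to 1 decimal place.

3.8 m/s

Log law: V₂ = V₁ · ln(z₂/z₀)/ln(z₁/z₀) = 16.0 × 11.6404/9.3927 = 19.8290 m/s
ΔV = 19.8290 − 16.0 = 3.8290 m/s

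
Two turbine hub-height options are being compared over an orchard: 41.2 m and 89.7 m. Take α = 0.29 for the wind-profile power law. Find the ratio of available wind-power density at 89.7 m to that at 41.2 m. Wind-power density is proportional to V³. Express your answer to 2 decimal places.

Speed ratio: V_B/V_A = (z_B/z_A)^α = (89.7/41.2)^0.29 = (2.1772)^0.29 = 1.25311
Power-density ratio: P_B/P_A = (V_B/V_A)³ = (1.25311)³ = 1.96775

1.97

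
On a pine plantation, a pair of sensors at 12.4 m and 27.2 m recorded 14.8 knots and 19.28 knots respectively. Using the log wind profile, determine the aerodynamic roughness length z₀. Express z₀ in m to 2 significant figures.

Log law: V(z) ∝ ln(z/z₀). With r = V₁/V₂ = 14.8/19.28 = 0.76763,
r · ln(z₂/z₀) = ln(z₁/z₀) ⇒ ln z₀ = (ln z₁ − r·ln z₂)/(1 − r)
ln z₀ = (2.51770 − 0.76763×3.30322) / 0.23237 = -0.0773
z₀ = exp(-0.0773) = 0.9256 m

z₀ ≈ 0.93 m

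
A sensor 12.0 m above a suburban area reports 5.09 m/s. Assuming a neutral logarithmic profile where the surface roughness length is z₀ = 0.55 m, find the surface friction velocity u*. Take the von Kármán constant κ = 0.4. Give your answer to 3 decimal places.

u* ≈ 0.660 m/s

Log law: V(z) = (u*/κ) · ln(z/z₀) ⇒ u* = κ · V / ln(z/z₀)
u* = 0.4 × 5.09 / ln(12.0/0.55) = 0.4 × 5.09 / 3.0827
   = 2.0360 / 3.0827 = 0.6605 m/s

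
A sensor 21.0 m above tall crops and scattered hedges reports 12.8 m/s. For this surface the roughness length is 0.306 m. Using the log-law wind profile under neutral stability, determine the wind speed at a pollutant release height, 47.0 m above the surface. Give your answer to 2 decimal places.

15.24 m/s

Log law: V(z) ∝ ln(z/z₀), so V₂/V₁ = ln(z₂/z₀) / ln(z₁/z₀).
ln(47.0/0.306) = 5.0343, ln(21.0/0.306) = 4.2287
V₂ = 12.8 × 5.0343/4.2287 = 12.8 × 1.1905 = 15.2386 m/s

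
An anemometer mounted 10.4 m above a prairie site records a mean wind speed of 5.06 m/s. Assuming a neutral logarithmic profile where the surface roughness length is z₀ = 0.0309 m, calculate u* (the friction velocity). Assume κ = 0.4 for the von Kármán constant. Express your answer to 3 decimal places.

u* ≈ 0.348 m/s

Log law: V(z) = (u*/κ) · ln(z/z₀) ⇒ u* = κ · V / ln(z/z₀)
u* = 0.4 × 5.06 / ln(10.4/0.0309) = 0.4 × 5.06 / 5.8188
   = 2.0240 / 5.8188 = 0.3478 m/s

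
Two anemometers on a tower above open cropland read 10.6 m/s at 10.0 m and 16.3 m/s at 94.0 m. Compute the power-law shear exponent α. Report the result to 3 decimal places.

α ≈ 0.192

Power law: V₂/V₁ = (z₂/z₁)^α ⇒ α = ln(V₂/V₁) / ln(z₂/z₁)
α = ln(16.3/10.6) / ln(94.0/10.0) = ln(1.5377) / ln(9.4000)
  = 0.43031 / 2.24071 = 0.19204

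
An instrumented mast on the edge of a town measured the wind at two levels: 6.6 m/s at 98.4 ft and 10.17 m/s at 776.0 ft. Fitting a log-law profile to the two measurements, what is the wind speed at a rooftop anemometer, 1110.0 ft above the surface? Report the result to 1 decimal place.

10.8 m/s

Log law: V ∝ ln(z/z₀). From the pair, with r = V₁/V₂ = 0.64897,
ln z₀ = (ln z₁ − r·ln z₂)/(1 − r) = (4.5890 − 0.64897×6.6542)/0.35103 = 0.7712 → z₀ = 2.162 ft
V₃ = V₁ · ln(z₃/z₀)/ln(z₁/z₀) = 6.6 × 6.2409/3.8179 = 10.7888 m/s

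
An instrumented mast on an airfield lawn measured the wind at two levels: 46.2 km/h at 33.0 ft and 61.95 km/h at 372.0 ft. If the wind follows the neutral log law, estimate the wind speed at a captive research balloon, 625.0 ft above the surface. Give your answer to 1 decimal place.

65.3 km/h

Log law: V ∝ ln(z/z₀). From the pair, with r = V₁/V₂ = 0.74576,
ln z₀ = (ln z₁ − r·ln z₂)/(1 − r) = (3.4965 − 0.74576×5.9189)/0.25424 = -3.6092 → z₀ = 0.02707 ft
V₃ = V₁ · ln(z₃/z₀)/ln(z₁/z₀) = 46.2 × 10.0469/7.1057 = 65.3235 km/h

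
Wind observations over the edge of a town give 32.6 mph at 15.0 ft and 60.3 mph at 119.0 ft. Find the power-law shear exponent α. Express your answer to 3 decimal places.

Power law: V₂/V₁ = (z₂/z₁)^α ⇒ α = ln(V₂/V₁) / ln(z₂/z₁)
α = ln(60.3/32.6) / ln(119.0/15.0) = ln(1.8497) / ln(7.9333)
  = 0.61502 / 2.07107 = 0.29696

α ≈ 0.297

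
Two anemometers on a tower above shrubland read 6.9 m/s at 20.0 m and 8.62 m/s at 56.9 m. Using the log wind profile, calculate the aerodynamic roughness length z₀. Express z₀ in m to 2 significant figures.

z₀ ≈ 0.30 m

Log law: V(z) ∝ ln(z/z₀). With r = V₁/V₂ = 6.9/8.62 = 0.80046,
r · ln(z₂/z₀) = ln(z₁/z₀) ⇒ ln z₀ = (ln z₁ − r·ln z₂)/(1 − r)
ln z₀ = (2.99573 − 0.80046×4.04130) / 0.19954 = -1.1987
z₀ = exp(-1.1987) = 0.3016 m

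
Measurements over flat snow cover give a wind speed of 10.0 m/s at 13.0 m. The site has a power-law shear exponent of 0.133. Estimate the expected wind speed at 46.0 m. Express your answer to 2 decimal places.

Power-law profile: V₂ = V₁ · (z₂/z₁)^α
V₂ = 10.0 × (46.0/13.0)^0.133 = 10.0 × (3.5385)^0.133
    = 10.0 × 1.1830 = 11.8302 m/s

11.83 m/s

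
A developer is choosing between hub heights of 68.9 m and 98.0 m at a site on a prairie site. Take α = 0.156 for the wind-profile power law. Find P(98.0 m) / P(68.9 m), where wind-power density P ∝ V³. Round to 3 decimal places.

1.179

Speed ratio: V_B/V_A = (z_B/z_A)^α = (98.0/68.9)^0.156 = (1.4224)^0.156 = 1.05650
Power-density ratio: P_B/P_A = (V_B/V_A)³ = (1.05650)³ = 1.17925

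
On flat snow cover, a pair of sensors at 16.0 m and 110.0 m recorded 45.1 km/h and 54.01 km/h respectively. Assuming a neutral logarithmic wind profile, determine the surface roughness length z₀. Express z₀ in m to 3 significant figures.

z₀ ≈ 0.000925 m

Log law: V(z) ∝ ln(z/z₀). With r = V₁/V₂ = 45.1/54.01 = 0.83503,
r · ln(z₂/z₀) = ln(z₁/z₀) ⇒ ln z₀ = (ln z₁ − r·ln z₂)/(1 − r)
ln z₀ = (2.77259 − 0.83503×4.70048) / 0.16497 = -6.9859
z₀ = exp(-6.9859) = 0.0009249 m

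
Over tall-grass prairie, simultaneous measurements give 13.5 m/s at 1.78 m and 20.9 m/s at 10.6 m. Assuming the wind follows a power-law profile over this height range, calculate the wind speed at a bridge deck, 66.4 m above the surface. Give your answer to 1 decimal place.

First find α: α = ln(V₂/V₁)/ln(z₂/z₁) = ln(20.9/13.5)/ln(10.6/1.78) = 0.43706/1.78424 = 0.2450
Extrapolate from 10.6 m to 66.4 m: V₃ = 20.9 × (66.4/10.6)^0.2450 = 20.9 × 1.5675 = 32.7599 m/s

32.8 m/s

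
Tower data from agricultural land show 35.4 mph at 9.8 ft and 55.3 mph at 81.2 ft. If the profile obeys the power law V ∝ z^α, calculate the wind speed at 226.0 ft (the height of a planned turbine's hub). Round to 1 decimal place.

68.6 mph

First find α: α = ln(V₂/V₁)/ln(z₂/z₁) = ln(55.3/35.4)/ln(81.2/9.8) = 0.44606/2.11453 = 0.2110
Extrapolate from 81.2 ft to 226.0 ft: V₃ = 55.3 × (226.0/81.2)^0.2110 = 55.3 × 1.2410 = 68.6283 mph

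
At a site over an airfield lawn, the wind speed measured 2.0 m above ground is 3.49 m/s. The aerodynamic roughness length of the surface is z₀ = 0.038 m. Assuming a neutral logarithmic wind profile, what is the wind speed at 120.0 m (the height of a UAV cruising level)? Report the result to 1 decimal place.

7.1 m/s

Log law: V(z) ∝ ln(z/z₀), so V₂/V₁ = ln(z₂/z₀) / ln(z₁/z₀).
ln(120.0/0.038) = 8.0577, ln(2.0/0.038) = 3.9633
V₂ = 3.49 × 8.0577/3.9633 = 3.49 × 2.0331 = 7.0954 m/s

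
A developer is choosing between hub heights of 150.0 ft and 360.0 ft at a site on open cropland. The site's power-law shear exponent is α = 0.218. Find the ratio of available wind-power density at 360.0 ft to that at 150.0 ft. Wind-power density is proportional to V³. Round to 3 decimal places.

Speed ratio: V_B/V_A = (z_B/z_A)^α = (360.0/150.0)^0.218 = (2.4000)^0.218 = 1.21028
Power-density ratio: P_B/P_A = (V_B/V_A)³ = (1.21028)³ = 1.77279

1.773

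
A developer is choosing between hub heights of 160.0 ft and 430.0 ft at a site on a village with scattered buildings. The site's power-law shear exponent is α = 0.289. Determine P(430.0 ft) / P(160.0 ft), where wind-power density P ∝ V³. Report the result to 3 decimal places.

2.356

Speed ratio: V_B/V_A = (z_B/z_A)^α = (430.0/160.0)^0.289 = (2.6875)^0.289 = 1.33070
Power-density ratio: P_B/P_A = (V_B/V_A)³ = (1.33070)³ = 2.35638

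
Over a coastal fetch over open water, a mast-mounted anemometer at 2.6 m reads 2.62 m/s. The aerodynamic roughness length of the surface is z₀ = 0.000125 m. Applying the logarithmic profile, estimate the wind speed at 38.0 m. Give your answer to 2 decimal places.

3.33 m/s

Log law: V(z) ∝ ln(z/z₀), so V₂/V₁ = ln(z₂/z₀) / ln(z₁/z₀).
ln(38.0/0.000125) = 12.6248, ln(2.6/0.000125) = 9.9427
V₂ = 2.62 × 12.6248/9.9427 = 2.62 × 1.2698 = 3.3268 m/s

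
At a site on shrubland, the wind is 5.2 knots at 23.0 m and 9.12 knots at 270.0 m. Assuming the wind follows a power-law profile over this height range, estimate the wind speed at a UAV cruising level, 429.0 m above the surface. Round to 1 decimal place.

10.1 knots

First find α: α = ln(V₂/V₁)/ln(z₂/z₁) = ln(9.12/5.2)/ln(270.0/23.0) = 0.56181/2.46293 = 0.2281
Extrapolate from 270.0 m to 429.0 m: V₃ = 9.12 × (429.0/270.0)^0.2281 = 9.12 × 1.1114 = 10.1360 knots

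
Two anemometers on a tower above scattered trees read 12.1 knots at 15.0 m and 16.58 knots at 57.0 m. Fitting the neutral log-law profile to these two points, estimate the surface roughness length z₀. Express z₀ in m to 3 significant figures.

Log law: V(z) ∝ ln(z/z₀). With r = V₁/V₂ = 12.1/16.58 = 0.72979,
r · ln(z₂/z₀) = ln(z₁/z₀) ⇒ ln z₀ = (ln z₁ − r·ln z₂)/(1 − r)
ln z₀ = (2.70805 − 0.72979×4.04305) / 0.27021 = -0.8976
z₀ = exp(-0.8976) = 0.4075 m

z₀ ≈ 0.408 m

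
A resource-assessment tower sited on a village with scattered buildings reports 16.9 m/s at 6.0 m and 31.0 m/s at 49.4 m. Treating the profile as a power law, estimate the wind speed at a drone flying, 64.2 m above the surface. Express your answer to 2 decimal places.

First find α: α = ln(V₂/V₁)/ln(z₂/z₁) = ln(31.0/16.9)/ln(49.4/6.0) = 0.60667/2.10819 = 0.2878
Extrapolate from 49.4 m to 64.2 m: V₃ = 31.0 × (64.2/49.4)^0.2878 = 31.0 × 1.0783 = 33.4281 m/s

33.43 m/s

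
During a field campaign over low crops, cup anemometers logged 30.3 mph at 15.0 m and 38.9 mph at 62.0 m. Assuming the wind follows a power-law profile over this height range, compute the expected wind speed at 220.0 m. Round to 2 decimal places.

48.62 mph

First find α: α = ln(V₂/V₁)/ln(z₂/z₁) = ln(38.9/30.3)/ln(62.0/15.0) = 0.24985/1.41908 = 0.1761
Extrapolate from 62.0 m to 220.0 m: V₃ = 38.9 × (220.0/62.0)^0.1761 = 38.9 × 1.2498 = 48.6171 mph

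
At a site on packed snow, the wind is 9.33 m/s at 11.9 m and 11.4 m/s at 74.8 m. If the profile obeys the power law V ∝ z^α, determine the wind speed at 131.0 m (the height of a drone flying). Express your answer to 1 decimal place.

First find α: α = ln(V₂/V₁)/ln(z₂/z₁) = ln(11.4/9.33)/ln(74.8/11.9) = 0.20038/1.83828 = 0.1090
Extrapolate from 74.8 m to 131.0 m: V₃ = 11.4 × (131.0/74.8)^0.1090 = 11.4 × 1.0630 = 12.1181 m/s

12.1 m/s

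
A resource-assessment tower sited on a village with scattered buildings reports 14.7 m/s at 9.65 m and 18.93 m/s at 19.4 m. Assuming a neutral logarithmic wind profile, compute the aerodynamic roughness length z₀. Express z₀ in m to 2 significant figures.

z₀ ≈ 0.85 m

Log law: V(z) ∝ ln(z/z₀). With r = V₁/V₂ = 14.7/18.93 = 0.77655,
r · ln(z₂/z₀) = ln(z₁/z₀) ⇒ ln z₀ = (ln z₁ − r·ln z₂)/(1 − r)
ln z₀ = (2.26696 − 0.77655×2.96527) / 0.22345 = -0.1598
z₀ = exp(-0.1598) = 0.8523 m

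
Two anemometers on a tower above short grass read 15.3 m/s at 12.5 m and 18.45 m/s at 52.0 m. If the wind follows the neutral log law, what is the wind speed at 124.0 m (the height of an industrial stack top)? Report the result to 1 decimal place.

20.4 m/s

Log law: V ∝ ln(z/z₀). From the pair, with r = V₁/V₂ = 0.82927,
ln z₀ = (ln z₁ − r·ln z₂)/(1 − r) = (2.5257 − 0.82927×3.9512)/0.17073 = -4.3982 → z₀ = 0.01230 m
V₃ = V₁ · ln(z₃/z₀)/ln(z₁/z₀) = 15.3 × 9.2185/6.9239 = 20.3703 m/s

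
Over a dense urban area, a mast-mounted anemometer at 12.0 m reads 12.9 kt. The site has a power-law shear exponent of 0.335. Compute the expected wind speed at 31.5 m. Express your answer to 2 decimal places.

Power-law profile: V₂ = V₁ · (z₂/z₁)^α
V₂ = 12.9 × (31.5/12.0)^0.335 = 12.9 × (2.6250)^0.335
    = 12.9 × 1.3817 = 17.8237 kt

17.82 kt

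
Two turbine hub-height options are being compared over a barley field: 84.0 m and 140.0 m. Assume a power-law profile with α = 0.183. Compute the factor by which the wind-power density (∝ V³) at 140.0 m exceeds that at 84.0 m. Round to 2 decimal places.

1.32

Speed ratio: V_B/V_A = (z_B/z_A)^α = (140.0/84.0)^0.183 = (1.6667)^0.183 = 1.09799
Power-density ratio: P_B/P_A = (V_B/V_A)³ = (1.09799)³ = 1.32372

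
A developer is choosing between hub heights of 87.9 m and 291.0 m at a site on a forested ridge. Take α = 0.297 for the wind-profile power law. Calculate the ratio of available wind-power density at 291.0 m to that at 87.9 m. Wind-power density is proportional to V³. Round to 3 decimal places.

2.906

Speed ratio: V_B/V_A = (z_B/z_A)^α = (291.0/87.9)^0.297 = (3.3106)^0.297 = 1.42696
Power-density ratio: P_B/P_A = (V_B/V_A)³ = (1.42696)³ = 2.90559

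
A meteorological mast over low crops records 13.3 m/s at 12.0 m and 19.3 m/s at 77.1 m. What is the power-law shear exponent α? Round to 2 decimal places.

Power law: V₂/V₁ = (z₂/z₁)^α ⇒ α = ln(V₂/V₁) / ln(z₂/z₁)
α = ln(19.3/13.3) / ln(77.1/12.0) = ln(1.4511) / ln(6.4250)
  = 0.37234 / 1.86020 = 0.20016

α ≈ 0.20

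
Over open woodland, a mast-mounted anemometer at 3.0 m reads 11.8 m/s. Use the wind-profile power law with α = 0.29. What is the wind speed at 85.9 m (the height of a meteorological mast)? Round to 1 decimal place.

Power-law profile: V₂ = V₁ · (z₂/z₁)^α
V₂ = 11.8 × (85.9/3.0)^0.29 = 11.8 × (28.6333)^0.29
    = 11.8 × 2.6454 = 31.2158 m/s

31.2 m/s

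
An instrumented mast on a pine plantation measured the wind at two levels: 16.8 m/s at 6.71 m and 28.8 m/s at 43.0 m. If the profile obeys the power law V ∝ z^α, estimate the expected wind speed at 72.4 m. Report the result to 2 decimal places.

33.50 m/s

First find α: α = ln(V₂/V₁)/ln(z₂/z₁) = ln(28.8/16.8)/ln(43.0/6.71) = 0.53900/1.85760 = 0.2902
Extrapolate from 43.0 m to 72.4 m: V₃ = 28.8 × (72.4/43.0)^0.2902 = 28.8 × 1.1632 = 33.5001 m/s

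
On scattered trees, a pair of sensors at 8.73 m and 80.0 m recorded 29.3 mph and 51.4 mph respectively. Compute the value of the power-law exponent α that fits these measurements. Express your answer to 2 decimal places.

α ≈ 0.25

Power law: V₂/V₁ = (z₂/z₁)^α ⇒ α = ln(V₂/V₁) / ln(z₂/z₁)
α = ln(51.4/29.3) / ln(80.0/8.73) = ln(1.7543) / ln(9.1638)
  = 0.56205 / 2.21526 = 0.25372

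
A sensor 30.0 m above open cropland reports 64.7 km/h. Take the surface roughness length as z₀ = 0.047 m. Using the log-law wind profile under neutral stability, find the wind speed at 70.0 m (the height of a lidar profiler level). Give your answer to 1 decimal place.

73.2 km/h

Log law: V(z) ∝ ln(z/z₀), so V₂/V₁ = ln(z₂/z₀) / ln(z₁/z₀).
ln(70.0/0.047) = 7.3061, ln(30.0/0.047) = 6.4588
V₂ = 64.7 × 7.3061/6.4588 = 64.7 × 1.1312 = 73.1877 km/h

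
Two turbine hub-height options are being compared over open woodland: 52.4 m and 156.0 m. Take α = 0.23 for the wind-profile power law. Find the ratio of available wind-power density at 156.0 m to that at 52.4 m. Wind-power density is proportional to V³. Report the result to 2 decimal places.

2.12

Speed ratio: V_B/V_A = (z_B/z_A)^α = (156.0/52.4)^0.23 = (2.9771)^0.23 = 1.28521
Power-density ratio: P_B/P_A = (V_B/V_A)³ = (1.28521)³ = 2.12284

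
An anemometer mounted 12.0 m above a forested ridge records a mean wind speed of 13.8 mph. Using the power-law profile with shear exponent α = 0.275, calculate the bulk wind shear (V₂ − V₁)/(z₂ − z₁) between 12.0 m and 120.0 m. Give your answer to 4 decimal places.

0.1129 mph/m

Power law: V₂ = V₁ · (z₂/z₁)^α = 13.8 × (10.0000)^0.275 = 25.9944 mph
ΔV/Δz = (25.9944 − 13.8)/(120.0 − 12.0) = 12.1944/108.0000 = 0.11291 mph/m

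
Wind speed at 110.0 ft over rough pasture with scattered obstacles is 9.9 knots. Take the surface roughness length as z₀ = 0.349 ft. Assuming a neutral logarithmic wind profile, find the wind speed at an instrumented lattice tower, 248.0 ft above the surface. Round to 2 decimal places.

Log law: V(z) ∝ ln(z/z₀), so V₂/V₁ = ln(z₂/z₀) / ln(z₁/z₀).
ln(248.0/0.349) = 6.5661, ln(110.0/0.349) = 5.7532
V₂ = 9.9 × 6.5661/5.7532 = 9.9 × 1.1413 = 11.2989 knots

11.30 knots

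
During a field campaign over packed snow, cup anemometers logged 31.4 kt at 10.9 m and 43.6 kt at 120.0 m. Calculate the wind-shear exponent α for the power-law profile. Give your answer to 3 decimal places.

α ≈ 0.137

Power law: V₂/V₁ = (z₂/z₁)^α ⇒ α = ln(V₂/V₁) / ln(z₂/z₁)
α = ln(43.6/31.4) / ln(120.0/10.9) = ln(1.3885) / ln(11.0092)
  = 0.32825 / 2.39873 = 0.13684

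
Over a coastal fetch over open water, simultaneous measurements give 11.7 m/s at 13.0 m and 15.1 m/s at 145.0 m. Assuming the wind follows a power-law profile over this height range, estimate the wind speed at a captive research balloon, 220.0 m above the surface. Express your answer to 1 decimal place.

First find α: α = ln(V₂/V₁)/ln(z₂/z₁) = ln(15.1/11.7)/ln(145.0/13.0) = 0.25511/2.41178 = 0.1058
Extrapolate from 145.0 m to 220.0 m: V₃ = 15.1 × (220.0/145.0)^0.1058 = 15.1 × 1.0451 = 15.7808 m/s

15.8 m/s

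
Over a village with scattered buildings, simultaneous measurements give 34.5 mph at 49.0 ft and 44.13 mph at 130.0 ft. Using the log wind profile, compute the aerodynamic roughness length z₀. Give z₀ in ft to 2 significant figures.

z₀ ≈ 1.5 ft

Log law: V(z) ∝ ln(z/z₀). With r = V₁/V₂ = 34.5/44.13 = 0.78178,
r · ln(z₂/z₀) = ln(z₁/z₀) ⇒ ln z₀ = (ln z₁ − r·ln z₂)/(1 − r)
ln z₀ = (3.89182 − 0.78178×4.86753) / 0.21822 = 0.3963
z₀ = exp(0.3963) = 1.486 ft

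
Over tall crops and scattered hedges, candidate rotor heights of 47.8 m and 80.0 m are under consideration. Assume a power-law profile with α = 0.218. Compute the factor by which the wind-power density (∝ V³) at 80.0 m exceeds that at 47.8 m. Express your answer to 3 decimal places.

Speed ratio: V_B/V_A = (z_B/z_A)^α = (80.0/47.8)^0.218 = (1.6736)^0.218 = 1.11882
Power-density ratio: P_B/P_A = (V_B/V_A)³ = (1.11882)³ = 1.40047

1.400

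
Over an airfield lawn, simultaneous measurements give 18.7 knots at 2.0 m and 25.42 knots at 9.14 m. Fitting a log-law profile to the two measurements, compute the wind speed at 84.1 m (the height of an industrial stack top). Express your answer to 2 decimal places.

35.23 knots

Log law: V ∝ ln(z/z₀). From the pair, with r = V₁/V₂ = 0.73564,
ln z₀ = (ln z₁ − r·ln z₂)/(1 − r) = (0.6931 − 0.73564×2.2127)/0.26436 = -3.5353 → z₀ = 0.02915 m
V₃ = V₁ · ln(z₃/z₀)/ln(z₁/z₀) = 18.7 × 7.9673/4.2284 = 35.2350 knots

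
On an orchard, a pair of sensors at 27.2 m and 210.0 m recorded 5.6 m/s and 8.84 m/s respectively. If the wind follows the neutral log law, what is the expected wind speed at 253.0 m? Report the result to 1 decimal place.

Log law: V ∝ ln(z/z₀). From the pair, with r = V₁/V₂ = 0.63348,
ln z₀ = (ln z₁ − r·ln z₂)/(1 − r) = (3.3032 − 0.63348×5.3471)/0.36652 = -0.2294 → z₀ = 0.7950 m
V₃ = V₁ · ln(z₃/z₀)/ln(z₁/z₀) = 5.6 × 5.7628/3.5327 = 9.1353 m/s

9.1 m/s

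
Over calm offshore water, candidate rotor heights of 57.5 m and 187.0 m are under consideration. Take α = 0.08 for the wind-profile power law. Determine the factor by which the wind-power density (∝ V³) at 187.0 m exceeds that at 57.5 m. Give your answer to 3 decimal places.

1.327

Speed ratio: V_B/V_A = (z_B/z_A)^α = (187.0/57.5)^0.08 = (3.2522)^0.08 = 1.09894
Power-density ratio: P_B/P_A = (V_B/V_A)³ = (1.09894)³ = 1.32716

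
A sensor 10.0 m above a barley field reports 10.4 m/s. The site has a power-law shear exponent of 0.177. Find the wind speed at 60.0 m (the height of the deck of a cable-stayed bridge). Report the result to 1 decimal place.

Power-law profile: V₂ = V₁ · (z₂/z₁)^α
V₂ = 10.4 × (60.0/10.0)^0.177 = 10.4 × (6.0000)^0.177
    = 10.4 × 1.3732 = 14.2812 m/s

14.3 m/s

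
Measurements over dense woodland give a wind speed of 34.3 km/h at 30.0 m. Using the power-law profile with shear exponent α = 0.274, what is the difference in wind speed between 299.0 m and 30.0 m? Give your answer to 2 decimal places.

30.10 km/h

Power law: V₂ = V₁ · (z₂/z₁)^α = 34.3 × (9.9667)^0.274 = 64.4016 km/h
ΔV = 64.4016 − 34.3 = 30.1016 km/h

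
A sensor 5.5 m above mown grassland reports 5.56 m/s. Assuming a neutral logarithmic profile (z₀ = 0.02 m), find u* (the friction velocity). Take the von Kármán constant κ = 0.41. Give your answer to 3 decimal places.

u* ≈ 0.406 m/s

Log law: V(z) = (u*/κ) · ln(z/z₀) ⇒ u* = κ · V / ln(z/z₀)
u* = 0.41 × 5.56 / ln(5.5/0.02) = 0.41 × 5.56 / 5.6168
   = 2.2796 / 5.6168 = 0.4059 m/s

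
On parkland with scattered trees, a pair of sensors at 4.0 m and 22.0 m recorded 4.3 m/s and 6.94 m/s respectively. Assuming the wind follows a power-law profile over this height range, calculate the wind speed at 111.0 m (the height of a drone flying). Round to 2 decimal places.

10.93 m/s

First find α: α = ln(V₂/V₁)/ln(z₂/z₁) = ln(6.94/4.3)/ln(22.0/4.0) = 0.47869/1.70475 = 0.2808
Extrapolate from 22.0 m to 111.0 m: V₃ = 6.94 × (111.0/22.0)^0.2808 = 6.94 × 1.5753 = 10.9328 m/s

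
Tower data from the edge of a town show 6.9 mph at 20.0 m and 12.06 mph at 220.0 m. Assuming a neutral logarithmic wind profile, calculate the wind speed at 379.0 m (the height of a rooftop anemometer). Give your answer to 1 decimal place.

13.2 mph

Log law: V ∝ ln(z/z₀). From the pair, with r = V₁/V₂ = 0.57214,
ln z₀ = (ln z₁ − r·ln z₂)/(1 − r) = (2.9957 − 0.57214×5.3936)/0.42786 = -0.2108 → z₀ = 0.8100 m
V₃ = V₁ · ln(z₃/z₀)/ln(z₁/z₀) = 6.9 × 6.1483/3.2065 = 13.2304 mph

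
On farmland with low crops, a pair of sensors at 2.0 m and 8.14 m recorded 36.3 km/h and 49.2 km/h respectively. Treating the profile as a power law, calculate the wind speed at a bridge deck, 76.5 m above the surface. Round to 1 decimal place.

First find α: α = ln(V₂/V₁)/ln(z₂/z₁) = ln(49.2/36.3)/ln(8.14/2.0) = 0.30408/1.40364 = 0.2166
Extrapolate from 8.14 m to 76.5 m: V₃ = 49.2 × (76.5/8.14)^0.2166 = 49.2 × 1.6248 = 79.9388 km/h

79.9 km/h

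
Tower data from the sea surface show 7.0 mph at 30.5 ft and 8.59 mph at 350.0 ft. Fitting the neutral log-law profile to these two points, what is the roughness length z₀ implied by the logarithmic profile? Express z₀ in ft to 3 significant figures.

z₀ ≈ 0.000659 ft

Log law: V(z) ∝ ln(z/z₀). With r = V₁/V₂ = 7.0/8.59 = 0.81490,
r · ln(z₂/z₀) = ln(z₁/z₀) ⇒ ln z₀ = (ln z₁ − r·ln z₂)/(1 − r)
ln z₀ = (3.41773 − 0.81490×5.85793) / 0.18510 = -7.3253
z₀ = exp(-7.3253) = 0.0006586 ft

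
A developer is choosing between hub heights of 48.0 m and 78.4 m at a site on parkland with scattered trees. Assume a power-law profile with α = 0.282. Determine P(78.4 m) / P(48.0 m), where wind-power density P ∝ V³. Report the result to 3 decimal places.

Speed ratio: V_B/V_A = (z_B/z_A)^α = (78.4/48.0)^0.282 = (1.6333)^0.282 = 1.14838
Power-density ratio: P_B/P_A = (V_B/V_A)³ = (1.14838)³ = 1.51447

1.514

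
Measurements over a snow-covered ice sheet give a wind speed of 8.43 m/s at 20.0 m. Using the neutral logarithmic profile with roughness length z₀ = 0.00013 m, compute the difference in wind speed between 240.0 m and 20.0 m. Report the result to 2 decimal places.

Log law: V₂ = V₁ · ln(z₂/z₀)/ln(z₁/z₀) = 8.43 × 14.4286/11.9437 = 10.1839 m/s
ΔV = 10.1839 − 8.43 = 1.7539 m/s

1.75 m/s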